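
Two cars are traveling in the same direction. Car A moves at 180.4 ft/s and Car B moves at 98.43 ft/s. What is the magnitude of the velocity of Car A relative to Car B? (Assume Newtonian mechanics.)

v_rel = |v_A - v_B| = |180.4 - 98.43| = 81.97 ft/s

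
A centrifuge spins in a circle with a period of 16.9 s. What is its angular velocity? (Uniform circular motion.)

ω = 2π/T = 2π/16.9 = 0.3718 rad/s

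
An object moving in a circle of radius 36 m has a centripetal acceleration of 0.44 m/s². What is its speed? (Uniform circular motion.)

v = √(a_c × r) = √(0.44 × 36) = 3.98 m/s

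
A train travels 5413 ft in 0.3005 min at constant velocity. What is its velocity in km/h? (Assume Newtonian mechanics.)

d = 5413 ft × 0.3048 = 1649.88 m
t = 0.3005 min × 60.0 = 18.03 s
v = d / t = 1649.88 / 18.03 = 91.5075 m/s
v = 91.5075 m/s / 0.2777777777777778 = 329.4 km/h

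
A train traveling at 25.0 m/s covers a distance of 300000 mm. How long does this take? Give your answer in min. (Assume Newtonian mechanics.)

d = 300000 mm × 0.001 = 300.0 m
t = d / v = 300.0 / 25.0 = 12.0 s
t = 12.0 s / 60.0 = 0.2 min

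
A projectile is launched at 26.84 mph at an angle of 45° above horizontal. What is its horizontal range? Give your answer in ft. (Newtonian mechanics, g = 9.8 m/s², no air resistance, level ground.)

v₀ = 26.84 mph × 0.44704 = 11.9986 m/s
R = v₀² × sin(2θ) / g = 11.9986² × sin(2 × 45°) / 9.8 = 143.966 × 1.0 / 9.8 = 14.6904 m
R = 14.6904 m / 0.3048 = 48.2 ft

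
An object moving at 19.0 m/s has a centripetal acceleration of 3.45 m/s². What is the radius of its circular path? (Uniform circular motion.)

r = v²/a_c = 19.0²/3.45 = 104.64 m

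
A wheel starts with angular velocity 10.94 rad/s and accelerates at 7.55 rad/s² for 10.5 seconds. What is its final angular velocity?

ω = ω₀ + αt = 10.94 + 7.55 × 10.5 = 90.21 rad/s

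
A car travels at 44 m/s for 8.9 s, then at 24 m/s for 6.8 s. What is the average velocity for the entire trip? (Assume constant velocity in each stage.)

d₁ = v₁t₁ = 44 × 8.9 = 391.6 m
d₂ = v₂t₂ = 24 × 6.8 = 163.2 m
d_total = 554.8 m, t_total = 15.7 s
v_avg = d_total/t_total = 554.8/15.7 = 35.34 m/s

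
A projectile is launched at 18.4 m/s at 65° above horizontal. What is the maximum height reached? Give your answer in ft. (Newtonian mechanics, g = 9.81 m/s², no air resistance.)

H = v₀² × sin²(θ) / (2g) = 18.4² × sin(65°)² / (2 × 9.81) = 338.56 × 0.821394 / 19.62 = 14.1739 m
H = 14.1739 m / 0.3048 = 46.5 ft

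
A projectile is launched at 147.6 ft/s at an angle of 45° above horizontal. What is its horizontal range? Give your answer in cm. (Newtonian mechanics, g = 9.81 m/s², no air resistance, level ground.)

v₀ = 147.6 ft/s × 0.3048 = 44.9885 m/s
R = v₀² × sin(2θ) / g = 44.9885² × sin(2 × 45°) / 9.81 = 2023.97 × 1.0 / 9.81 = 206.317 m
R = 206.317 m / 0.01 = 20630 cm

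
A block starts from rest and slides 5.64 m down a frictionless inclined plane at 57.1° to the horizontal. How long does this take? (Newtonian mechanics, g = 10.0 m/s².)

a = g sin(θ) = 10.0 × sin(57.1°) = 8.3962 m/s²
t = √(2d/a) = √(2 × 5.64 / 8.3962) = 1.16 s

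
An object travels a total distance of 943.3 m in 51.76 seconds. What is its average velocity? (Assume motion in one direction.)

v_avg = Δd / Δt = 943.3 / 51.76 = 18.22 m/s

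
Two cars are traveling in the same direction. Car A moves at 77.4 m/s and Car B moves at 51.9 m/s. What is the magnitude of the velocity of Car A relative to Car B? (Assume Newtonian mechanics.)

v_rel = |v_A - v_B| = |77.4 - 51.9| = 25.5 m/s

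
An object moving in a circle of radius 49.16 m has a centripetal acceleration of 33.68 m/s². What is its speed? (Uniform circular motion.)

v = √(a_c × r) = √(33.68 × 49.16) = 40.69 m/s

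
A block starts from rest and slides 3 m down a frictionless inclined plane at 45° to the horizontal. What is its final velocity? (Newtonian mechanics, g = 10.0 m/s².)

a = g sin(θ) = 10.0 × sin(45°) = 7.0711 m/s²
v = √(2ad) = √(2 × 7.0711 × 3) = 6.51 m/s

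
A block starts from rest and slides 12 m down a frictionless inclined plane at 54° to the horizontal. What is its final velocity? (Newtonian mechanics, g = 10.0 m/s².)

a = g sin(θ) = 10.0 × sin(54°) = 8.0902 m/s²
v = √(2ad) = √(2 × 8.0902 × 12) = 13.93 m/s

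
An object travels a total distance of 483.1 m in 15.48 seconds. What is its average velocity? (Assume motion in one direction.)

v_avg = Δd / Δt = 483.1 / 15.48 = 31.21 m/s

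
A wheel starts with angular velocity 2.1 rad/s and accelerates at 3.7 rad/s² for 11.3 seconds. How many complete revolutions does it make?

θ = ω₀t + ½αt² = 2.1×11.3 + ½×3.7×11.3² = 259.9565 rad
Total revolutions = θ/(2π) = 259.9565/(2π) = 41.37
Complete revolutions = ⌊41.37⌋ = 41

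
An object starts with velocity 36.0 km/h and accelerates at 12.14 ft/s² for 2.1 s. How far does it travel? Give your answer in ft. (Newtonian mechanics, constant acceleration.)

v₀ = 36.0 km/h × 0.2777777777777778 = 10.0 m/s
a = 12.14 ft/s² × 0.3048 = 3.70027 m/s²
d = v₀ × t + ½ × a × t² = 10.0 × 2.1 + 0.5 × 3.70027 × 2.1² = 29.1591 m
d = 29.1591 m / 0.3048 = 95.67 ft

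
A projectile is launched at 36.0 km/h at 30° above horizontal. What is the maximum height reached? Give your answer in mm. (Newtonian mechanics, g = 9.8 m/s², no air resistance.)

v₀ = 36.0 km/h × 0.2777777777777778 = 10.0 m/s
H = v₀² × sin²(θ) / (2g) = 10.0² × sin(30°)² / (2 × 9.8) = 100.0 × 0.25 / 19.6 = 1.27551 m
H = 1.27551 m / 0.001 = 1276 mm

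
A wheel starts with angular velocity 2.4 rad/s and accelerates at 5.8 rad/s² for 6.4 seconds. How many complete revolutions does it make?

θ = ω₀t + ½αt² = 2.4×6.4 + ½×5.8×6.4² = 134.144 rad
Total revolutions = θ/(2π) = 134.144/(2π) = 21.35
Complete revolutions = ⌊21.35⌋ = 21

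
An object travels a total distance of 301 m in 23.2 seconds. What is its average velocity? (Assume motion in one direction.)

v_avg = Δd / Δt = 301 / 23.2 = 12.97 m/s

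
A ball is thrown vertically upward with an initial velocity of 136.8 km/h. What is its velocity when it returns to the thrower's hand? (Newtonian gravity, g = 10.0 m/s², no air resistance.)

By conservation of energy (no air resistance), the ball returns to the throw height with the same speed as launch, but directed downward.
|v_ground| = v₀ = 136.8 km/h
v_ground = 136.8 km/h (downward)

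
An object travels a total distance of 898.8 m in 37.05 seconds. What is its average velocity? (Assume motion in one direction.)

v_avg = Δd / Δt = 898.8 / 37.05 = 24.26 m/s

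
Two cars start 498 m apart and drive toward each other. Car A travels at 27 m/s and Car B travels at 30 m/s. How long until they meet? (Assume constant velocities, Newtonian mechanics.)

Combined speed: v_combined = 27 + 30 = 57 m/s
Time to meet: t = d/v_combined = 498/57 = 8.74 s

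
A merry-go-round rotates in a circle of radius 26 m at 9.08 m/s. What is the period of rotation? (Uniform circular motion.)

T = 2πr/v = 2π×26/9.08 = 17.99 s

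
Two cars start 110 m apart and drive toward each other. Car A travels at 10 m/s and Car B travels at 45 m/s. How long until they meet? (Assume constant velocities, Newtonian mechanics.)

Combined speed: v_combined = 10 + 45 = 55 m/s
Time to meet: t = d/v_combined = 110/55 = 2.0 s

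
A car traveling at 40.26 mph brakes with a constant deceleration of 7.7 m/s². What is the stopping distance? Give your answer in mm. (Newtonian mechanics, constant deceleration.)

v₀ = 40.26 mph × 0.44704 = 17.9978 m/s
d = v₀² / (2a) = 17.9978² / (2 × 7.7) = 323.921 / 15.4 = 21.0338 m
d = 21.0338 m / 0.001 = 21030 mm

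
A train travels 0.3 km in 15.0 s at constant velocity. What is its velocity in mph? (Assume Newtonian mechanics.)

d = 0.3 km × 1000.0 = 300.0 m
v = d / t = 300.0 / 15.0 = 20.0 m/s
v = 20.0 m/s / 0.44704 = 44.74 mph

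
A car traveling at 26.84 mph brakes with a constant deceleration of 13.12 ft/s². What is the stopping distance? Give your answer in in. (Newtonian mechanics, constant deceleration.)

v₀ = 26.84 mph × 0.44704 = 11.9986 m/s
a = 13.12 ft/s² × 0.3048 = 3.99898 m/s²
d = v₀² / (2a) = 11.9986² / (2 × 3.99898) = 143.966 / 7.99796 = 18.0003 m
d = 18.0003 m / 0.0254 = 708.7 in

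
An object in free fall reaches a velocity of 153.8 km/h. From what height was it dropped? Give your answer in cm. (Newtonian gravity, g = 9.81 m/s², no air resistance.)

v = 153.8 km/h × 0.2777777777777778 = 42.7222 m/s
h = v² / (2g) = 42.7222² / (2 × 9.81) = 93.0268 m
h = 93.0268 m / 0.01 = 9303 cm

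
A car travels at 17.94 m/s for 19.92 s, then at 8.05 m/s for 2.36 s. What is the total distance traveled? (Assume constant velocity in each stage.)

d₁ = v₁t₁ = 17.94 × 19.92 = 357.3648 m
d₂ = v₂t₂ = 8.05 × 2.36 = 18.998 m
d_total = 357.3648 + 18.998 = 376.36 m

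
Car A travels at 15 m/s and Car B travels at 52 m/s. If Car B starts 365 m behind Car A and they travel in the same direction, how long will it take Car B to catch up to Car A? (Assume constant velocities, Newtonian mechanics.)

Relative speed: v_rel = 52 - 15 = 37 m/s
Time to catch: t = d₀/v_rel = 365/37 = 9.86 s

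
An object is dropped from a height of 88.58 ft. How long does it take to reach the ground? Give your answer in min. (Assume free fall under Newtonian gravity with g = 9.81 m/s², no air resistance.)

h = 88.58 ft × 0.3048 = 26.9992 m
t = √(2h/g) = √(2 × 26.9992 / 9.81) = 2.34615 s
t = 2.34615 s / 60.0 = 0.0391 min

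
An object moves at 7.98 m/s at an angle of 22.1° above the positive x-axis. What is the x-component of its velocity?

vₓ = v cos(θ) = 7.98 × cos(22.1°) = 7.39 m/s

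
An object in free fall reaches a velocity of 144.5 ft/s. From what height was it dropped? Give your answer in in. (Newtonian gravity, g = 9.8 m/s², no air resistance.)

v = 144.5 ft/s × 0.3048 = 44.0436 m/s
h = v² / (2g) = 44.0436² / (2 × 9.8) = 98.9714 m
h = 98.9714 m / 0.0254 = 3897 in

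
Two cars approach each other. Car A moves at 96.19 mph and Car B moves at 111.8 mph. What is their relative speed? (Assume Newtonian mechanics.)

v_rel = v_A + v_B = 96.19 + 111.8 = 207.99 mph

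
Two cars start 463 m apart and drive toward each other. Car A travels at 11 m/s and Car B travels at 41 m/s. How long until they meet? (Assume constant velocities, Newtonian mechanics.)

Combined speed: v_combined = 11 + 41 = 52 m/s
Time to meet: t = d/v_combined = 463/52 = 8.9 s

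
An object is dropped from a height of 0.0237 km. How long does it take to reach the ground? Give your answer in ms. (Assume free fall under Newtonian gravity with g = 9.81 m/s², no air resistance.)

h = 0.0237 km × 1000.0 = 23.7 m
t = √(2h/g) = √(2 × 23.7 / 9.81) = 2.19814 s
t = 2.19814 s / 0.001 = 2198 ms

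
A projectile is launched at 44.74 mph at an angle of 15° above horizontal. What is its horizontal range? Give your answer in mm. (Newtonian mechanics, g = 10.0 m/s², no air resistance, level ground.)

v₀ = 44.74 mph × 0.44704 = 20.0006 m/s
R = v₀² × sin(2θ) / g = 20.0006² × sin(2 × 15°) / 10.0 = 400.024 × 0.5 / 10.0 = 20.0012 m
R = 20.0012 m / 0.001 = 20000 mm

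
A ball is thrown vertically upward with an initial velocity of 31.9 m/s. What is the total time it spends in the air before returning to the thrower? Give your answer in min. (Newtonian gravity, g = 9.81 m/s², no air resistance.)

t_total = 2 × v₀ / g = 2 × 31.9 / 9.81 = 6.50357 s
t_total = 6.50357 s / 60.0 = 0.1084 min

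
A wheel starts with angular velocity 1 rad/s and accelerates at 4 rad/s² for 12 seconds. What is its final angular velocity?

ω = ω₀ + αt = 1 + 4 × 12 = 49 rad/s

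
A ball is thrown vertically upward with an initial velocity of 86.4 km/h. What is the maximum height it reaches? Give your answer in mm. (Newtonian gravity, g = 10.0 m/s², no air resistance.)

v₀ = 86.4 km/h × 0.2777777777777778 = 24.0 m/s
h_max = v₀² / (2g) = 24.0² / (2 × 10.0) = 576.0 / 20.0 = 28.8 m
h_max = 28.8 m / 0.001 = 28800 mm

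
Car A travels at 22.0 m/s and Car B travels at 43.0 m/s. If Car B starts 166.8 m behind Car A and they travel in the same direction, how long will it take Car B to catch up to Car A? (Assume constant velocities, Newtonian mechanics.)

Relative speed: v_rel = 43.0 - 22.0 = 21.0 m/s
Time to catch: t = d₀/v_rel = 166.8/21.0 = 7.94 s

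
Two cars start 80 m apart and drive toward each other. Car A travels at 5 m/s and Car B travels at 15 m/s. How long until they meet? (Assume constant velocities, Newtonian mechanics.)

Combined speed: v_combined = 5 + 15 = 20 m/s
Time to meet: t = d/v_combined = 80/20 = 4.0 s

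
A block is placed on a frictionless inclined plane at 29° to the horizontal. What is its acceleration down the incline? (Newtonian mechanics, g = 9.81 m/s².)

a = g sin(θ) = 9.81 × sin(29°) = 9.81 × 0.4848 = 4.76 m/s²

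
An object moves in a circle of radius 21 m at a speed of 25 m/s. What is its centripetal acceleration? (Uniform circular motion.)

a_c = v²/r = 25²/21 = 625/21 = 29.76 m/s²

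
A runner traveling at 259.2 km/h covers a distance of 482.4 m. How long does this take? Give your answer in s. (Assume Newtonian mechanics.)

v = 259.2 km/h × 0.2777777777777778 = 72.0 m/s
t = d / v = 482.4 / 72.0 = 6.7 s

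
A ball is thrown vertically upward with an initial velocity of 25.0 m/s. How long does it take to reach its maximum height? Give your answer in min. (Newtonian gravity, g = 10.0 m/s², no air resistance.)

t_up = v₀ / g = 25.0 / 10.0 = 2.5 s
t_up = 2.5 s / 60.0 = 0.04167 min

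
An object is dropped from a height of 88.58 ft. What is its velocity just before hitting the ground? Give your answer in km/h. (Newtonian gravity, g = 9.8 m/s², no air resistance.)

h = 88.58 ft × 0.3048 = 26.9992 m
v = √(2gh) = √(2 × 9.8 × 26.9992) = 23.004 m/s
v = 23.004 m/s / 0.2777777777777778 = 82.81 km/h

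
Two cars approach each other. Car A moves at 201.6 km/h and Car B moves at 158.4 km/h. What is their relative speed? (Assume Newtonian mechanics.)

v_rel = v_A + v_B = 201.6 + 158.4 = 360.0 km/h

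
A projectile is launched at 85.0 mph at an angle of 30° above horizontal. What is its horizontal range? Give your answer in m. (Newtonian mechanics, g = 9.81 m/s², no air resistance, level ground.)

v₀ = 85.0 mph × 0.44704 = 37.9984 m/s
R = v₀² × sin(2θ) / g = 37.9984² × sin(2 × 30°) / 9.81 = 1443.88 × 0.866025 / 9.81 = 127.5 m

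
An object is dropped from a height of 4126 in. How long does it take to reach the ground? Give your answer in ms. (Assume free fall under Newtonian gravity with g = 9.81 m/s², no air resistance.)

h = 4126 in × 0.0254 = 104.8 m
t = √(2h/g) = √(2 × 104.8 / 9.81) = 4.62233 s
t = 4.62233 s / 0.001 = 4622 ms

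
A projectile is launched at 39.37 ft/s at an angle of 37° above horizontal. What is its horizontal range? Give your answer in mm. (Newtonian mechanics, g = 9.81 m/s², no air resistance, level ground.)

v₀ = 39.37 ft/s × 0.3048 = 12.0 m/s
R = v₀² × sin(2θ) / g = 12.0² × sin(2 × 37°) / 9.81 = 144.0 × 0.961262 / 9.81 = 14.1103 m
R = 14.1103 m / 0.001 = 14110 mm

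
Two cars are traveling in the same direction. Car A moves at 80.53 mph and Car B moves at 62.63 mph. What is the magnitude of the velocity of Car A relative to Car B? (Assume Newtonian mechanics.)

v_rel = |v_A - v_B| = |80.53 - 62.63| = 17.9 mph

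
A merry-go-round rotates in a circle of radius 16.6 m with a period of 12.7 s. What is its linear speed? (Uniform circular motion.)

v = 2πr/T = 2π×16.6/12.7 = 8.21 m/s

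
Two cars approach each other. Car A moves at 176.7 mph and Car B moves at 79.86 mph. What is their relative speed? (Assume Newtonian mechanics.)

v_rel = v_A + v_B = 176.7 + 79.86 = 256.56 mph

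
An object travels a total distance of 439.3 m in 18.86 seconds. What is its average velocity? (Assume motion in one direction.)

v_avg = Δd / Δt = 439.3 / 18.86 = 23.29 m/s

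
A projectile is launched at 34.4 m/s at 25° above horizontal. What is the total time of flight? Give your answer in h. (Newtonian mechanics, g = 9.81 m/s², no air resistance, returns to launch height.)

T = 2 × v₀ × sin(θ) / g = 2 × 34.4 × sin(25°) / 9.81 = 2 × 34.4 × 0.422618 / 9.81 = 2.96393 s
T = 2.96393 s / 3600.0 = 0.0008233 h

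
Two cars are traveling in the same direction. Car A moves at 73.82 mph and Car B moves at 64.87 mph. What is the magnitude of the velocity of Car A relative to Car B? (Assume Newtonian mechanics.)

v_rel = |v_A - v_B| = |73.82 - 64.87| = 8.95 mph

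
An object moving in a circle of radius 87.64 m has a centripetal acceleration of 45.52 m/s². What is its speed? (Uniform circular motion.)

v = √(a_c × r) = √(45.52 × 87.64) = 63.16 m/s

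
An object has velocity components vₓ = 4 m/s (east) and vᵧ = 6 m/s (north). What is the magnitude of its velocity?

|v| = √(vₓ² + vᵧ²) = √(4² + 6²) = √(52) = 7.21 m/s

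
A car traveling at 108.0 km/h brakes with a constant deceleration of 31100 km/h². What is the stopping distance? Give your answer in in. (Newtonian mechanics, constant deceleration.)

v₀ = 108.0 km/h × 0.2777777777777778 = 30.0 m/s
a = 31100 km/h² × 7.716049382716049e-05 = 2.39969 m/s²
d = v₀² / (2a) = 30.0² / (2 × 2.39969) = 900.0 / 4.79938 = 187.524 m
d = 187.524 m / 0.0254 = 7383 in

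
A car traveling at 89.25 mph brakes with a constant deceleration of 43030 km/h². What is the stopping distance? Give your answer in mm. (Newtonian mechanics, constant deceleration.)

v₀ = 89.25 mph × 0.44704 = 39.8983 m/s
a = 43030 km/h² × 7.716049382716049e-05 = 3.32022 m/s²
d = v₀² / (2a) = 39.8983² / (2 × 3.32022) = 1591.87 / 6.64044 = 239.724 m
d = 239.724 m / 0.001 = 239700 mm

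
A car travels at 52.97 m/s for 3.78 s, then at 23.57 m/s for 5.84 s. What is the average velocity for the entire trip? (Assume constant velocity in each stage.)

d₁ = v₁t₁ = 52.97 × 3.78 = 200.2266 m
d₂ = v₂t₂ = 23.57 × 5.84 = 137.6488 m
d_total = 337.8754 m, t_total = 9.62 s
v_avg = d_total/t_total = 337.8754/9.62 = 35.12 m/s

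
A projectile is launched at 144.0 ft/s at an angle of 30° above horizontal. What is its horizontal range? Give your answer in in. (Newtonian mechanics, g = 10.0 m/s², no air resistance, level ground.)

v₀ = 144.0 ft/s × 0.3048 = 43.8912 m/s
R = v₀² × sin(2θ) / g = 43.8912² × sin(2 × 30°) / 10.0 = 1926.44 × 0.866025 / 10.0 = 166.835 m
R = 166.835 m / 0.0254 = 6568 in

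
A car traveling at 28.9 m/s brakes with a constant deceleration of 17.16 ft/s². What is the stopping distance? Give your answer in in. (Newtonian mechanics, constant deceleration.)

a = 17.16 ft/s² × 0.3048 = 5.23037 m/s²
d = v₀² / (2a) = 28.9² / (2 × 5.23037) = 835.21 / 10.4607 = 79.8426 m
d = 79.8426 m / 0.0254 = 3143 in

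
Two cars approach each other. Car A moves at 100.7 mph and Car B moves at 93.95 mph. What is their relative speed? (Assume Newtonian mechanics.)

v_rel = v_A + v_B = 100.7 + 93.95 = 194.65 mph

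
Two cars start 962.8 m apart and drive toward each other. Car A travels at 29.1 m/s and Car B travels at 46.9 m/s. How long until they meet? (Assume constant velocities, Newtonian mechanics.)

Combined speed: v_combined = 29.1 + 46.9 = 76.0 m/s
Time to meet: t = d/v_combined = 962.8/76.0 = 12.67 s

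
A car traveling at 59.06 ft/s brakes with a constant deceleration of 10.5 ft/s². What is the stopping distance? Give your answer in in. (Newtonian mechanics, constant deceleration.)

v₀ = 59.06 ft/s × 0.3048 = 18.0015 m/s
a = 10.5 ft/s² × 0.3048 = 3.2004 m/s²
d = v₀² / (2a) = 18.0015² / (2 × 3.2004) = 324.054 / 6.4008 = 50.6271 m
d = 50.6271 m / 0.0254 = 1993 in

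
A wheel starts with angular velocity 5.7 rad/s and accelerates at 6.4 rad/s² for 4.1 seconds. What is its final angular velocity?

ω = ω₀ + αt = 5.7 + 6.4 × 4.1 = 31.94 rad/s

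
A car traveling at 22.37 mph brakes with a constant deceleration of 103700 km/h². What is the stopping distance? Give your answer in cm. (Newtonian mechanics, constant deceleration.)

v₀ = 22.37 mph × 0.44704 = 10.0003 m/s
a = 103700 km/h² × 7.716049382716049e-05 = 8.00154 m/s²
d = v₀² / (2a) = 10.0003² / (2 × 8.00154) = 100.006 / 16.0031 = 6.24916 m
d = 6.24916 m / 0.01 = 624.9 cm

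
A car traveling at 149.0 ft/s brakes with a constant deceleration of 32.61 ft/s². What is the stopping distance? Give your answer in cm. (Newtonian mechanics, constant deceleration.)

v₀ = 149.0 ft/s × 0.3048 = 45.4152 m/s
a = 32.61 ft/s² × 0.3048 = 9.93953 m/s²
d = v₀² / (2a) = 45.4152² / (2 × 9.93953) = 2062.54 / 19.8791 = 103.754 m
d = 103.754 m / 0.01 = 10380 cm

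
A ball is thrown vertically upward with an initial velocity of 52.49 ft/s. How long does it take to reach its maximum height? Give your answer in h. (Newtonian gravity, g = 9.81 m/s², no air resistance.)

v₀ = 52.49 ft/s × 0.3048 = 15.999 m/s
t_up = v₀ / g = 15.999 / 9.81 = 1.63089 s
t_up = 1.63089 s / 3600.0 = 0.000453 h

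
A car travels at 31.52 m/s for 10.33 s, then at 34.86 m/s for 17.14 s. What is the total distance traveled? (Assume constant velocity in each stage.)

d₁ = v₁t₁ = 31.52 × 10.33 = 325.6016 m
d₂ = v₂t₂ = 34.86 × 17.14 = 597.5004 m
d_total = 325.6016 + 597.5004 = 923.1 m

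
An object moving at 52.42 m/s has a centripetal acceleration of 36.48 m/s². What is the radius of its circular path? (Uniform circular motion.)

r = v²/a_c = 52.42²/36.48 = 75.33 m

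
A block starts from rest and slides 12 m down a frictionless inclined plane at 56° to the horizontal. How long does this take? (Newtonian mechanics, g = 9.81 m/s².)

a = g sin(θ) = 9.81 × sin(56°) = 8.1329 m/s²
t = √(2d/a) = √(2 × 12 / 8.1329) = 1.72 s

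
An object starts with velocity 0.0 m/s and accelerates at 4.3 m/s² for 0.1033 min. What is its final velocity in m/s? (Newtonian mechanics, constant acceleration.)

t = 0.1033 min × 60.0 = 6.198 s
v = v₀ + a × t = 0.0 + 4.3 × 6.198 = 26.65 m/s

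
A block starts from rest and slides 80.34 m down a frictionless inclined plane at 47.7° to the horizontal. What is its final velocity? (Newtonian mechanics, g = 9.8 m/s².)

a = g sin(θ) = 9.8 × sin(47.7°) = 7.2484 m/s²
v = √(2ad) = √(2 × 7.2484 × 80.34) = 34.13 m/s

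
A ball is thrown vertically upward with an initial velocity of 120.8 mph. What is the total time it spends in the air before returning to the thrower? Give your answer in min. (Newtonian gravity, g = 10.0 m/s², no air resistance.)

v₀ = 120.8 mph × 0.44704 = 54.0024 m/s
t_total = 2 × v₀ / g = 2 × 54.0024 / 10.0 = 10.8005 s
t_total = 10.8005 s / 60.0 = 0.18 min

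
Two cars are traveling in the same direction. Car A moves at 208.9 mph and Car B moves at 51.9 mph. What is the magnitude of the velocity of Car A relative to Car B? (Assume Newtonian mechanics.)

v_rel = |v_A - v_B| = |208.9 - 51.9| = 157.0 mph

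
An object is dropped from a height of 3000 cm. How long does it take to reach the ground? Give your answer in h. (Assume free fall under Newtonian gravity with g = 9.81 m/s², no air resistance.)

h = 3000 cm × 0.01 = 30.0 m
t = √(2h/g) = √(2 × 30.0 / 9.81) = 2.4731 s
t = 2.4731 s / 3600.0 = 0.000687 h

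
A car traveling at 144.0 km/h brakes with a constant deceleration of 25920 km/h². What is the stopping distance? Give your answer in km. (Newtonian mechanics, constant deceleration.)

v₀ = 144.0 km/h × 0.2777777777777778 = 40.0 m/s
a = 25920 km/h² × 7.716049382716049e-05 = 2.0 m/s²
d = v₀² / (2a) = 40.0² / (2 × 2.0) = 1600.0 / 4.0 = 400.0 m
d = 400.0 m / 1000.0 = 0.4 km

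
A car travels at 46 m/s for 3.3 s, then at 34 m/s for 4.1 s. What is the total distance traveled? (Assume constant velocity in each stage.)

d₁ = v₁t₁ = 46 × 3.3 = 151.8 m
d₂ = v₂t₂ = 34 × 4.1 = 139.4 m
d_total = 151.8 + 139.4 = 291.2 m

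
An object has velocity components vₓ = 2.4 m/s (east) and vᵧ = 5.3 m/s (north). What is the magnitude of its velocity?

|v| = √(vₓ² + vᵧ²) = √(2.4² + 5.3²) = √(33.85) = 5.82 m/s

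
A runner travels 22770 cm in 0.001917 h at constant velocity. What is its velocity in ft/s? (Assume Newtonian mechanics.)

d = 22770 cm × 0.01 = 227.7 m
t = 0.001917 h × 3600.0 = 6.9012 s
v = d / t = 227.7 / 6.9012 = 32.9943 m/s
v = 32.9943 m/s / 0.3048 = 108.2 ft/s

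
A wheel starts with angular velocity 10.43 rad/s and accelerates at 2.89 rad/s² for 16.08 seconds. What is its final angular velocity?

ω = ω₀ + αt = 10.43 + 2.89 × 16.08 = 56.9 rad/s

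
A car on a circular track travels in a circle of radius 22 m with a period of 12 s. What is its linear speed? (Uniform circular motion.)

v = 2πr/T = 2π×22/12 = 11.52 m/s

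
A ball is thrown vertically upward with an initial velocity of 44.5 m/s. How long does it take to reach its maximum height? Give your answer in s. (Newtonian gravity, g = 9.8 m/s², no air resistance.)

t_up = v₀ / g = 44.5 / 9.8 = 4.541 s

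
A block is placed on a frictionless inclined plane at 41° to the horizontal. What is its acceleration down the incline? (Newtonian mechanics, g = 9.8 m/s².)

a = g sin(θ) = 9.8 × sin(41°) = 9.8 × 0.6561 = 6.43 m/s²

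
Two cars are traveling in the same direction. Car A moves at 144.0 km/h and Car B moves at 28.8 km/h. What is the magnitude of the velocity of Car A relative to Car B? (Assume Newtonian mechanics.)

v_rel = |v_A - v_B| = |144.0 - 28.8| = 115.2 km/h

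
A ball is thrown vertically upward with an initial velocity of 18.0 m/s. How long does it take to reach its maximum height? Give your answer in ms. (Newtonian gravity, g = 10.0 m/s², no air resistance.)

t_up = v₀ / g = 18.0 / 10.0 = 1.8 s
t_up = 1.8 s / 0.001 = 1800 ms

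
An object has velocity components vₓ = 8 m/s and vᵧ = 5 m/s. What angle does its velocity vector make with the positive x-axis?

θ = arctan(vᵧ/vₓ) = arctan(5/8) = 32.01°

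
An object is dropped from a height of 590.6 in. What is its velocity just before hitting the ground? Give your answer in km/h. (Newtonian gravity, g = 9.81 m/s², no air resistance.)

h = 590.6 in × 0.0254 = 15.0012 m
v = √(2gh) = √(2 × 9.81 × 15.0012) = 17.1559 m/s
v = 17.1559 m/s / 0.2777777777777778 = 61.76 km/h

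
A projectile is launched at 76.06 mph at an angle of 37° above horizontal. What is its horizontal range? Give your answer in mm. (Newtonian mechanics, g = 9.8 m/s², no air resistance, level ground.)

v₀ = 76.06 mph × 0.44704 = 34.0019 m/s
R = v₀² × sin(2θ) / g = 34.0019² × sin(2 × 37°) / 9.8 = 1156.13 × 0.961262 / 9.8 = 113.402 m
R = 113.402 m / 0.001 = 113400 mm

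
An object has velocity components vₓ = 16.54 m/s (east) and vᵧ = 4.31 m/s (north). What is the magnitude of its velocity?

|v| = √(vₓ² + vᵧ²) = √(16.54² + 4.31²) = √(292.1477) = 17.09 m/s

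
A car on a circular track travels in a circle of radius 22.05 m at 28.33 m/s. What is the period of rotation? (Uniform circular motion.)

T = 2πr/v = 2π×22.05/28.33 = 4.89 s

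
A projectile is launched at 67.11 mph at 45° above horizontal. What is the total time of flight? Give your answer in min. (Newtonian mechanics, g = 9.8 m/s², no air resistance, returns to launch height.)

v₀ = 67.11 mph × 0.44704 = 30.0009 m/s
T = 2 × v₀ × sin(θ) / g = 2 × 30.0009 × sin(45°) / 9.8 = 2 × 30.0009 × 0.707107 / 9.8 = 4.32936 s
T = 4.32936 s / 60.0 = 0.07216 min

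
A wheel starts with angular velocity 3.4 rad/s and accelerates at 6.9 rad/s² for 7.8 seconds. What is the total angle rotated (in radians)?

θ = ω₀t + ½αt² = 3.4×7.8 + ½×6.9×7.8² = 236.42 rad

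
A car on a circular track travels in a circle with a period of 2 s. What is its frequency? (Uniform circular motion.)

f = 1/T = 1/2 = 0.5 Hz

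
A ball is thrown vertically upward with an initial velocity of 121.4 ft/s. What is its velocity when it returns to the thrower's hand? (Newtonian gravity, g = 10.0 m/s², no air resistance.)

By conservation of energy (no air resistance), the ball returns to the throw height with the same speed as launch, but directed downward.
|v_ground| = v₀ = 121.4 ft/s
v_ground = 121.4 ft/s (downward)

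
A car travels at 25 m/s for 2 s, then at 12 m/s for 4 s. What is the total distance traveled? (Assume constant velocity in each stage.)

d₁ = v₁t₁ = 25 × 2 = 50 m
d₂ = v₂t₂ = 12 × 4 = 48 m
d_total = 50 + 48 = 98 m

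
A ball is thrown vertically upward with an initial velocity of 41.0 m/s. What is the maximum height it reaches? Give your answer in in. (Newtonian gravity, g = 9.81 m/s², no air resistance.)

h_max = v₀² / (2g) = 41.0² / (2 × 9.81) = 1681.0 / 19.62 = 85.6779 m
h_max = 85.6779 m / 0.0254 = 3373 in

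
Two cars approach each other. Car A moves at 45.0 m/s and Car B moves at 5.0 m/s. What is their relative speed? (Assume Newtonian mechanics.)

v_rel = v_A + v_B = 45.0 + 5.0 = 50.0 m/s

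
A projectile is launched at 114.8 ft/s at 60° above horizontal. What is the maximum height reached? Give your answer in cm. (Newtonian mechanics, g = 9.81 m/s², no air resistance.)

v₀ = 114.8 ft/s × 0.3048 = 34.991 m/s
H = v₀² × sin²(θ) / (2g) = 34.991² × sin(60°)² / (2 × 9.81) = 1224.37 × 0.75 / 19.62 = 46.8031 m
H = 46.8031 m / 0.01 = 4680 cm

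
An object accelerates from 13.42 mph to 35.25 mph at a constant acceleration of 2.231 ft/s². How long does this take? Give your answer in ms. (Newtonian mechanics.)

v₀ = 13.42 mph × 0.44704 = 5.99928 m/s
v = 35.25 mph × 0.44704 = 15.7582 m/s
a = 2.231 ft/s² × 0.3048 = 0.680009 m/s²
t = (v - v₀) / a = (15.7582 - 5.99928) / 0.680009 = 14.3512 s
t = 14.3512 s / 0.001 = 14350 ms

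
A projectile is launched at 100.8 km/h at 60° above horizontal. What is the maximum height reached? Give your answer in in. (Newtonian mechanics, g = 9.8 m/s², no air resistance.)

v₀ = 100.8 km/h × 0.2777777777777778 = 28.0 m/s
H = v₀² × sin²(θ) / (2g) = 28.0² × sin(60°)² / (2 × 9.8) = 784.0 × 0.75 / 19.6 = 30.0 m
H = 30.0 m / 0.0254 = 1181 in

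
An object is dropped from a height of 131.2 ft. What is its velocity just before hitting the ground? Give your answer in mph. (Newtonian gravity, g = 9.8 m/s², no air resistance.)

h = 131.2 ft × 0.3048 = 39.9898 m
v = √(2gh) = √(2 × 9.8 × 39.9898) = 27.9964 m/s
v = 27.9964 m/s / 0.44704 = 62.63 mph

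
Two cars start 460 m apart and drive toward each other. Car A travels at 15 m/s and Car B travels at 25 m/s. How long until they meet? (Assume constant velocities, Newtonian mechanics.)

Combined speed: v_combined = 15 + 25 = 40 m/s
Time to meet: t = d/v_combined = 460/40 = 11.5 s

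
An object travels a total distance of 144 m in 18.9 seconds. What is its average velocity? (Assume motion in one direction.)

v_avg = Δd / Δt = 144 / 18.9 = 7.62 m/s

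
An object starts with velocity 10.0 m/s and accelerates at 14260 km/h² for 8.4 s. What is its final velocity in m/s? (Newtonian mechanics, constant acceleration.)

a = 14260 km/h² × 7.716049382716049e-05 = 1.10031 m/s²
v = v₀ + a × t = 10.0 + 1.10031 × 8.4 = 19.24 m/s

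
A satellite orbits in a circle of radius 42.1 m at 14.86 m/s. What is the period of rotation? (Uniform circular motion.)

T = 2πr/v = 2π×42.1/14.86 = 17.8 s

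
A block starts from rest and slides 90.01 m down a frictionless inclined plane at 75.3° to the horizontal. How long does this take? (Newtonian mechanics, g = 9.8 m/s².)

a = g sin(θ) = 9.8 × sin(75.3°) = 9.4792 m/s²
t = √(2d/a) = √(2 × 90.01 / 9.4792) = 4.36 s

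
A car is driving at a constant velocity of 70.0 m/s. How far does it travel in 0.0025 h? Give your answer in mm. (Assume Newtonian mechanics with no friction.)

t = 0.0025 h × 3600.0 = 9.0 s
d = v × t = 70.0 × 9.0 = 630.0 m
d = 630.0 m / 0.001 = 630000 mm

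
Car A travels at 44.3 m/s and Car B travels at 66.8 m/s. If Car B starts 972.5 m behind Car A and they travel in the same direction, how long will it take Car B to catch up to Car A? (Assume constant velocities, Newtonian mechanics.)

Relative speed: v_rel = 66.8 - 44.3 = 22.5 m/s
Time to catch: t = d₀/v_rel = 972.5/22.5 = 43.22 s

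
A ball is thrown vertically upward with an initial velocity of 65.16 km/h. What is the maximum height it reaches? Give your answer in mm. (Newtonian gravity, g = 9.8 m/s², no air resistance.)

v₀ = 65.16 km/h × 0.2777777777777778 = 18.1 m/s
h_max = v₀² / (2g) = 18.1² / (2 × 9.8) = 327.61 / 19.6 = 16.7148 m
h_max = 16.7148 m / 0.001 = 16710 mm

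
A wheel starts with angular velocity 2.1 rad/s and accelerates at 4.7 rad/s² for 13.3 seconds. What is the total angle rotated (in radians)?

θ = ω₀t + ½αt² = 2.1×13.3 + ½×4.7×13.3² = 443.62 rad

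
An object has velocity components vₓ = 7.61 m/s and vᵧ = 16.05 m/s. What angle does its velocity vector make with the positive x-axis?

θ = arctan(vᵧ/vₓ) = arctan(16.05/7.61) = 64.63°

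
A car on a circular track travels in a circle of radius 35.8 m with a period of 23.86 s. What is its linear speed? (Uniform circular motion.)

v = 2πr/T = 2π×35.8/23.86 = 9.43 m/s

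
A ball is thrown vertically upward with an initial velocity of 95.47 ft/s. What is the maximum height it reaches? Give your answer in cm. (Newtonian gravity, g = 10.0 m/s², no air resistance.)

v₀ = 95.47 ft/s × 0.3048 = 29.0993 m/s
h_max = v₀² / (2g) = 29.0993² / (2 × 10.0) = 846.769 / 20.0 = 42.3385 m
h_max = 42.3385 m / 0.01 = 4234 cm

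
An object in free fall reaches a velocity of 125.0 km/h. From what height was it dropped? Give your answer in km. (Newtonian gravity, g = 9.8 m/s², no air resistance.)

v = 125.0 km/h × 0.2777777777777778 = 34.7222 m/s
h = v² / (2g) = 34.7222² / (2 × 9.8) = 61.5118 m
h = 61.5118 m / 1000.0 = 0.06151 km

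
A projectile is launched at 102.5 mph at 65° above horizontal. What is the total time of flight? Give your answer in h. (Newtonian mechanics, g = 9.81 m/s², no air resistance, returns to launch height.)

v₀ = 102.5 mph × 0.44704 = 45.8216 m/s
T = 2 × v₀ × sin(θ) / g = 2 × 45.8216 × sin(65°) / 9.81 = 2 × 45.8216 × 0.906308 / 9.81 = 8.46656 s
T = 8.46656 s / 3600.0 = 0.002352 h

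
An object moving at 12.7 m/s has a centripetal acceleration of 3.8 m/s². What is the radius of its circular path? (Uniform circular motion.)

r = v²/a_c = 12.7²/3.8 = 42.44 m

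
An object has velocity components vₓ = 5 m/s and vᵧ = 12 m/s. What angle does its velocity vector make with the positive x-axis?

θ = arctan(vᵧ/vₓ) = arctan(12/5) = 67.38°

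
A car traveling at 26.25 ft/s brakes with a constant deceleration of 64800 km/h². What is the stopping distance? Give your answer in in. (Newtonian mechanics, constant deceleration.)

v₀ = 26.25 ft/s × 0.3048 = 8.001 m/s
a = 64800 km/h² × 7.716049382716049e-05 = 5.0 m/s²
d = v₀² / (2a) = 8.001² / (2 × 5.0) = 64.016 / 10.0 = 6.4016 m
d = 6.4016 m / 0.0254 = 252.0 in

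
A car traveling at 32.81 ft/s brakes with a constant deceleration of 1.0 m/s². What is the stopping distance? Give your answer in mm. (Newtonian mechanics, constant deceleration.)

v₀ = 32.81 ft/s × 0.3048 = 10.0005 m/s
d = v₀² / (2a) = 10.0005² / (2 × 1.0) = 100.01 / 2.0 = 50.005 m
d = 50.005 m / 0.001 = 50000 mm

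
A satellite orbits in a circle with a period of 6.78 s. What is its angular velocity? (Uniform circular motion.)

ω = 2π/T = 2π/6.78 = 0.9267 rad/s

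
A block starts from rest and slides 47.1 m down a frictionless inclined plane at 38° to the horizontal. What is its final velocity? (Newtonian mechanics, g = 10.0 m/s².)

a = g sin(θ) = 10.0 × sin(38°) = 6.1566 m/s²
v = √(2ad) = √(2 × 6.1566 × 47.1) = 24.08 m/s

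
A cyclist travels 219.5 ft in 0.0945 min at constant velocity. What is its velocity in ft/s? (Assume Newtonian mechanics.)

d = 219.5 ft × 0.3048 = 66.9036 m
t = 0.0945 min × 60.0 = 5.67 s
v = d / t = 66.9036 / 5.67 = 11.7996 m/s
v = 11.7996 m/s / 0.3048 = 38.71 ft/s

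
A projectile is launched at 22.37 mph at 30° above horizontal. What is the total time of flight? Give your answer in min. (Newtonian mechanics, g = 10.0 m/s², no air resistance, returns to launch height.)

v₀ = 22.37 mph × 0.44704 = 10.0003 m/s
T = 2 × v₀ × sin(θ) / g = 2 × 10.0003 × sin(30°) / 10.0 = 2 × 10.0003 × 0.5 / 10.0 = 1.00003 s
T = 1.00003 s / 60.0 = 0.01667 min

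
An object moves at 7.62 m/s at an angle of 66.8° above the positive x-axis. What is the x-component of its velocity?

vₓ = v cos(θ) = 7.62 × cos(66.8°) = 3.0 m/s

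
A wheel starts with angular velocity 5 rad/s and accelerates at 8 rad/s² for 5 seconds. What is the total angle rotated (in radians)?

θ = ω₀t + ½αt² = 5×5 + ½×8×5² = 125.0 rad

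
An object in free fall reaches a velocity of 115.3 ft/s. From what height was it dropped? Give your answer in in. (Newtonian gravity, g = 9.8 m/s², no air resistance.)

v = 115.3 ft/s × 0.3048 = 35.1434 m/s
h = v² / (2g) = 35.1434² / (2 × 9.8) = 63.0132 m
h = 63.0132 m / 0.0254 = 2481 in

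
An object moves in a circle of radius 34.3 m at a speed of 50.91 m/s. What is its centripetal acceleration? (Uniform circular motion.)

a_c = v²/r = 50.91²/34.3 = 2591.8281/34.3 = 75.56 m/s²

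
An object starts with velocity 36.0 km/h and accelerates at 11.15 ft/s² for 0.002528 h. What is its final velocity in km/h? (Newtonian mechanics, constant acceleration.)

v₀ = 36.0 km/h × 0.2777777777777778 = 10.0 m/s
a = 11.15 ft/s² × 0.3048 = 3.39852 m/s²
t = 0.002528 h × 3600.0 = 9.1008 s
v = v₀ + a × t = 10.0 + 3.39852 × 9.1008 = 40.9293 m/s
v = 40.9293 m/s / 0.2777777777777778 = 147.3 km/h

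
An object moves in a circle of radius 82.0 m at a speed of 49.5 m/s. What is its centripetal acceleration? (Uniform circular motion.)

a_c = v²/r = 49.5²/82.0 = 2450.25/82.0 = 29.88 m/s²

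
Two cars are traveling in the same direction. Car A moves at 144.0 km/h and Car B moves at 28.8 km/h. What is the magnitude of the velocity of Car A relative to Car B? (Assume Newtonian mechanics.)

v_rel = |v_A - v_B| = |144.0 - 28.8| = 115.2 km/h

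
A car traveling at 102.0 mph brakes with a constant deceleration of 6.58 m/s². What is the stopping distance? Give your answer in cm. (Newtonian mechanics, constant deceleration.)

v₀ = 102.0 mph × 0.44704 = 45.5981 m/s
d = v₀² / (2a) = 45.5981² / (2 × 6.58) = 2079.19 / 13.16 = 157.993 m
d = 157.993 m / 0.01 = 15800 cm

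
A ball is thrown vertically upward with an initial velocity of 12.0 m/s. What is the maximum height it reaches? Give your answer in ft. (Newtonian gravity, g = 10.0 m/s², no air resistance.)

h_max = v₀² / (2g) = 12.0² / (2 × 10.0) = 144.0 / 20.0 = 7.2 m
h_max = 7.2 m / 0.3048 = 23.62 ft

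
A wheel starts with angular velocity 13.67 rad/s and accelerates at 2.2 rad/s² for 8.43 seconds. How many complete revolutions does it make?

θ = ω₀t + ½αt² = 13.67×8.43 + ½×2.2×8.43² = 193.40949 rad
Total revolutions = θ/(2π) = 193.40949/(2π) = 30.78
Complete revolutions = ⌊30.78⌋ = 30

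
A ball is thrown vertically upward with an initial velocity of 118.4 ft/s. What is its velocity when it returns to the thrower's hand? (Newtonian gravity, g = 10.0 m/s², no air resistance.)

By conservation of energy (no air resistance), the ball returns to the throw height with the same speed as launch, but directed downward.
|v_ground| = v₀ = 118.4 ft/s
v_ground = 118.4 ft/s (downward)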